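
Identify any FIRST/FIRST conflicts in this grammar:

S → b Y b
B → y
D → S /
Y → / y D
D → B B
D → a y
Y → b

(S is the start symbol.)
A FIRST/FIRST conflict occurs when two productions N → α and N → β for the same non-terminal have FIRST(α) ∩ FIRST(β) ≠ ∅ (with ε ∈ FIRST of a nullable right-hand side, so two nullable alternatives also conflict).

FIRST sets of the non-terminals at (or reachable through a nullable prefix from) the front of some alternative:
  FIRST(S) = { 'b' }
  FIRST(B) = { 'y' }

Productions for D:
  D → S /: FIRST = { 'b' }
  D → B B: FIRST = { 'y' }
  D → a y: FIRST = { 'a' }
Productions for Y:
  Y → / y D: FIRST = { '/' }
  Y → b: FIRST = { 'b' }
S, B have only one production, so no FIRST/FIRST conflict is possible there.

All alternatives of each non-terminal have pairwise disjoint FIRST sets.

Answer: No FIRST/FIRST conflicts.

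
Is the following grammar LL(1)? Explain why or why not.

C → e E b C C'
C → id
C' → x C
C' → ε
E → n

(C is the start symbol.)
No. Predict set conflict for C': { 'x' }

A grammar is LL(1) if for each non-terminal N with multiple productions, the predict sets of those productions are pairwise disjoint, where PREDICT(N → α) = (FIRST(α) \ {ε}) ∪ (FOLLOW(N) if α ⇒* ε).

Relevant sets:
  FOLLOW(C') = { $, 'x' }

For C:
  PREDICT(C → e E b C C') = { 'e' }
  PREDICT(C → id) = { 'id' }
For C':
  PREDICT(C' → x C) = { 'x' }
  PREDICT(C' → ε) = { $, 'x' }
E has a single production, so nothing to check there.

Conflict found: Predict set conflict for C': { 'x' }
The grammar is NOT LL(1).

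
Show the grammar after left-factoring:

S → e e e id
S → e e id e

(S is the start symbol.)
Left-factoring transforms A → αβ₁ | αβ₂ into A → αA' and A' → β₁ | β₂
(α is the longest common prefix among the alternatives). Repeat until
no nonterminal has two alternatives with a common prefix.

Round 1: S has alternatives sharing prefix 'e e'. Introduce S': S → e e S'
  Add: S' → e id
  Add: S' → id e

No remaining common prefixes — done.

Resulting grammar:
S → e e S'
S' → e id
S' → id e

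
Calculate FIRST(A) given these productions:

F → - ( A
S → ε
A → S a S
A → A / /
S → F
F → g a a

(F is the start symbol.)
{ '-', 'a', 'g' }

FIRST sets of the other non-terminals involved (by the same procedure, iterated to a fixed point):
  FIRST(S) = { '-', 'g', ε }

From A → S a S:
  - S is a non-terminal: add FIRST(S) \ {ε} = { '-', 'g' }
    S is nullable, so continue to the next symbol
  - a is a terminal: add 'a' and stop
From A → A / /:
  - A is the symbol being defined: contributes nothing new
    A is not nullable, so stop

Collecting: FIRST(A) = { '-', 'a', 'g' }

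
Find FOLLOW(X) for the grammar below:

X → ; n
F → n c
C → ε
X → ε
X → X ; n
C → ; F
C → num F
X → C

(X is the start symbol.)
{ $, ';' }

To compute FOLLOW(X), find every occurrence of X on a right-hand side N → α X β: add FIRST(β) \ {ε}, and if β is empty or nullable also add FOLLOW(N). Iterate to a fixed point.

X is the start symbol, so $ ∈ FOLLOW(X).
In X → X ; n: X is followed by ';' n, add FIRST(';' n) \ {ε} = { ';' }

Taking the union: FOLLOW(X) = { $, ';' }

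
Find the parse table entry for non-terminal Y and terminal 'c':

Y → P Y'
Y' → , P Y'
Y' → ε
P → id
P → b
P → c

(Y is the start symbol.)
To find M[Y, 'c'], we find productions for Y where 'c' is in the predict set (PREDICT(N → α) = (FIRST(α) \ {ε}) ∪ (FOLLOW(N) if α ⇒* ε)).

Relevant sets:
  FIRST(P) = { 'b', 'c', 'id' }

Y → P Y': PREDICT = { 'b', 'c', 'id' }
  'c' is in predict set, so this production goes in M[Y, 'c']

M[Y, 'c'] = Y → P Y'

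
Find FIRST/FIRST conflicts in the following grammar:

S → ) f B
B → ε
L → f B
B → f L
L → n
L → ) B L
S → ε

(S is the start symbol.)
Productions for S:
  S → ) f B: FIRST = { ')' }
  S → ε: FIRST = { ε }
Productions for B:
  B → ε: FIRST = { ε }
  B → f L: FIRST = { 'f' }
Productions for L:
  L → f B: FIRST = { 'f' }
  L → n: FIRST = { 'n' }
  L → ) B L: FIRST = { ')' }

All alternatives of each non-terminal have pairwise disjoint FIRST sets.

Answer: No FIRST/FIRST conflicts.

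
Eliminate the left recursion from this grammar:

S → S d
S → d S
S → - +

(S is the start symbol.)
S → d S S'
S → - + S'
S' → d S'
S' → ε

S is directly left-recursive. The standard transformation for
  A → A α₁ | ... | A α_m | β₁ | ... | β_n
is
  A  → β₁ A' | ... | β_n A'
  A' → α₁ A' | ... | α_m A' | ε

S → d S becomes S → d S S'
S → - + becomes S → - + S'
S → S d becomes S' → d S'
Add S' → ε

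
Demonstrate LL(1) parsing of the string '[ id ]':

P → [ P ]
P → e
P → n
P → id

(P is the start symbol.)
Stack is shown with the top on the left.

Stack    Input     Action
-------------------------
P $      [ id ] $  output P → [ P ]
[ P ] $  [ id ] $  match '['
P ] $    id ] $    output P → id
id ] $   id ] $    match 'id'
] $      ] $       match ']'
$        $         accept

The string is accepted.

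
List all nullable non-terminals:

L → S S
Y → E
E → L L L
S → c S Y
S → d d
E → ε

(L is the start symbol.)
{ 'E', 'Y' }

A non-terminal is nullable if it can derive ε (the empty string): either it has an ε-production, or it has a production whose right-hand side consists entirely of nullable non-terminals.

ε-productions: E → ε
So E is immediately nullable.
Y → E: every symbol on the right is nullable, so Y is nullable too.
No further non-terminal can be added: every production for the remaining non-terminals contains a terminal or a non-nullable non-terminal.
Nullable = { 'E', 'Y' }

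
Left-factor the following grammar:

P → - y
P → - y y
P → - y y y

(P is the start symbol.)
P → - y P'
P' → ε
P' → y P''
P'' → ε
P'' → y

Left-factoring transforms A → αβ₁ | αβ₂ into A → αA' and A' → β₁ | β₂
(α is the longest common prefix among the alternatives). Repeat until
no nonterminal has two alternatives with a common prefix.

Round 1: P has alternatives sharing prefix '- y'. Introduce P': P → - y P'
  Add: P' → ε
  Add: P' → y
  Add: P' → y y

Round 2: P' has alternatives sharing prefix 'y'. Introduce P'': P' → y P''
  Add: P'' → ε
  Add: P'' → y

No remaining common prefixes — done.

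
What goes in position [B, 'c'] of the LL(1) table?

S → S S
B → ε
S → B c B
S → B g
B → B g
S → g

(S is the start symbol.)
To find M[B, 'c'], we find productions for B where 'c' is in the predict set (PREDICT(N → α) = (FIRST(α) \ {ε}) ∪ (FOLLOW(N) if α ⇒* ε)).

Relevant sets:
  FIRST(B) = { 'g', ε }
  FOLLOW(B) = { $, 'c', 'g' }

B → ε: PREDICT = { $, 'c', 'g' }
  'c' is in predict set, so this production goes in M[B, 'c']
B → B g: PREDICT = { 'g' }

M[B, 'c'] = B → ε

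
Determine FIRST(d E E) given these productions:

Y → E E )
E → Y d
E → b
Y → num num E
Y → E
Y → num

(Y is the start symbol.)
{ 'd' }

To compute FIRST(d E E), process the symbols left to right:
Symbol d is a terminal. Add 'd' and stop.
FIRST(d E E) = { 'd' }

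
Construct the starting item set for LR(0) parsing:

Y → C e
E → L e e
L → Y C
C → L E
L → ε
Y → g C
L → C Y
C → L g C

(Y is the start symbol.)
{ [C → . L E], [C → . L g C], [L → . C Y], [L → . Y C], [L → .], [Y → . C e], [Y → . g C], [Y' → . Y] }

First, augment the grammar with Y' → Y
I₀ = CLOSURE({ [Y' → . Y] }):
  [Y' → . Y] has the dot before Y: add [Y → . C e], [Y → . g C]
  [Y → . C e] has the dot before C: add [C → . L E], [C → . L g C]
  [C → . L E] has the dot before L: add [L → . Y C], [L → .], [L → . C Y]
No further items can be added.

I₀ = { [C → . L E], [C → . L g C], [L → . C Y], [L → . Y C], [L → .], [Y → . C e], [Y → . g C], [Y' → . Y] }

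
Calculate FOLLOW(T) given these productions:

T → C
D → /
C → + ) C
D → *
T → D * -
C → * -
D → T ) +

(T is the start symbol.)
{ $, ')' }

T is the start symbol, so $ ∈ FOLLOW(T).
In D → T ) +: T is followed by ')' '+', add FIRST(')' '+') \ {ε} = { ')' }

Taking the union: FOLLOW(T) = { $, ')' }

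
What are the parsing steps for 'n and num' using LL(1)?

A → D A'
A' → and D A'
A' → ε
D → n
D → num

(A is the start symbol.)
Stack is shown with the top on the left.

Stack       Input        Action
-------------------------------
A $         n and num $  output A → D A'
D A' $      n and num $  output D → n
n A' $      n and num $  match 'n'
A' $        and num $    output A' → and D A'
and D A' $  and num $    match 'and'
D A' $      num $        output D → num
num A' $    num $        match 'num'
A' $        $            output A' → ε
$           $            accept

The string is accepted.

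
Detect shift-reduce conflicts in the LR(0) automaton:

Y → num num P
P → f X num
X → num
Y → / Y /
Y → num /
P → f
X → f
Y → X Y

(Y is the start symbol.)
A shift-reduce conflict occurs when an LR(0) state has both:
  - a complete (reduce) item [A → α .] (dot at the end), and
  - a shift item [B → β . c γ] (dot before a terminal).

Augment with Y' → Y and build the canonical LR(0) collection (I0 = CLOSURE({[Y' → . Y]}), then GOTO on every symbol after a dot until no new states appear). It has 16 states:
  I0: { [X → . f], [X → . num], [Y → . / Y /], [Y → . X Y], [Y → . num /], [Y → . num num P], [Y' → . Y] }  — shift
  I1: { [X → . f], [X → . num], [Y → . / Y /], [Y → . X Y], [Y → . num /], [Y → . num num P], [Y → / . Y /] }  — shift
  I2: { [X → . f], [X → . num], [Y → . / Y /], [Y → . X Y], [Y → . num /], [Y → . num num P], [Y → X . Y] }  — shift
  I3: { [Y' → Y .] }  — accept
  I4: { [X → f .] }  — reduce
  I5: { [X → num .], [Y → num . /], [Y → num . num P] }  — shift, reduce
  I6: { [Y → num / .] }  — reduce
  I7: { [P → . f X num], [P → . f], [Y → num num . P] }  — shift
  I8: { [Y → num num P .] }  — reduce
  I9: { [P → f . X num], [P → f .], [X → . f], [X → . num] }  — shift, reduce
  I10: { [P → f X . num] }  — shift
  I11: { [X → num .] }  — reduce
  I12: { [P → f X num .] }  — reduce
  I13: { [Y → X Y .] }  — reduce
  I14: { [Y → / Y . /] }  — shift
  I15: { [Y → / Y / .] }  — reduce

I5 contains reduce item [X → num .] and shift items [Y → num . /], [Y → num . num P] — shift-reduce conflict.
I9 contains reduce item [P → f .] and shift items [X → . f], [X → . num] — shift-reduce conflict.

Answer: Yes — I5: [X → num .] vs [Y → num . /]; I9: [P → f .] vs [X → . f]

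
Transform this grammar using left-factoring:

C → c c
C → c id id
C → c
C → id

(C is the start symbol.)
Left-factoring transforms A → αβ₁ | αβ₂ into A → αA' and A' → β₁ | β₂
(α is the longest common prefix among the alternatives). Repeat until
no nonterminal has two alternatives with a common prefix.

Round 1: C has alternatives sharing prefix 'c'. Introduce C': C → c C'
  Add: C' → c
  Add: C' → id id
  Add: C' → ε

No remaining common prefixes — done.

Resulting grammar:
C → c C'
C' → c
C' → id id
C' → ε
C → id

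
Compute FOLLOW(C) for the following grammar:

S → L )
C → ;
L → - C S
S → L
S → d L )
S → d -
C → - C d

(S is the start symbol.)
{ '-', 'd' }

To compute FOLLOW(C), find every occurrence of C on a right-hand side N → α C β: add FIRST(β) \ {ε}, and if β is empty or nullable also add FOLLOW(N). Iterate to a fixed point.

In L → - C S: C is followed by S, add FIRST(S) \ {ε} = { '-', 'd' }
In C → - C d: C is followed by d, add FIRST(d) \ {ε} = { 'd' }

Taking the union: FOLLOW(C) = { '-', 'd' }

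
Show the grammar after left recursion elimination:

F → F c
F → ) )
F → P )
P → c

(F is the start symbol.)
F → ) ) F'
F → P ) F'
F' → c F'
F' → ε
P → c

F is directly left-recursive. The standard transformation for
  A → A α₁ | ... | A α_m | β₁ | ... | β_n
is
  A  → β₁ A' | ... | β_n A'
  A' → α₁ A' | ... | α_m A' | ε

F → ) ) becomes F → ) ) F'
F → P ) becomes F → P ) F'
F → F c becomes F' → c F'
Add F' → ε

Productions for other non-terminals are unchanged:
  P → c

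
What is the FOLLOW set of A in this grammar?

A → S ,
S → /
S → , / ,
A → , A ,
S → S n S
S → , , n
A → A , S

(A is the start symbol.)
{ $, ',' }

A is the start symbol, so $ ∈ FOLLOW(A).
In A → , A ,: A is followed by ',', add FIRST(',') \ {ε} = { ',' }
In A → A , S: A is followed by ',' S, add FIRST(',' S) \ {ε} = { ',' }

Taking the union: FOLLOW(A) = { $, ',' }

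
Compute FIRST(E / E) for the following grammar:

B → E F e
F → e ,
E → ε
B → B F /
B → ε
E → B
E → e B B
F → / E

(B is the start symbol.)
{ '/', 'e' }

FIRST sets of the non-terminals involved (from the grammar, by fixed-point iteration):
  FIRST(E) = { '/', 'e', ε }

To compute FIRST(E / E), process the symbols left to right:
Symbol E is a non-terminal. Add FIRST(E) \ {ε} = { '/', 'e' }
E is nullable (ε ∈ FIRST(E)), continue to the next symbol.
Symbol / is a terminal. Add '/' and stop.
FIRST(E / E) = { '/', 'e' }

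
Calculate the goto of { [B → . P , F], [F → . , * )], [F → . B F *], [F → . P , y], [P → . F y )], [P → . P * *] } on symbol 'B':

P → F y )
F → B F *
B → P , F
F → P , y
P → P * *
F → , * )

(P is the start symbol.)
{ [B → . P , F], [F → . , * )], [F → . B F *], [F → . P , y], [F → B . F *], [P → . F y )], [P → . P * *] }

GOTO(I, 'B') = CLOSURE({ [A → αX.β] : [A → α.Xβ] ∈ I, X = 'B' })

Items with dot before 'B', with the dot advanced:
  [F → . B F *] → [F → B . F *]
Closure of the advanced items:
  [F → B . F *] has the dot before F: add [F → . B F *], [F → . P , y], [F → . , * )]
  [F → . B F *] has the dot before B: add [B → . P , F]
  [F → . P , y] has the dot before P: add [P → . F y )], [P → . P * *]

GOTO = { [B → . P , F], [F → . , * )], [F → . B F *], [F → . P , y], [F → B . F *], [P → . F y )], [P → . P * *] }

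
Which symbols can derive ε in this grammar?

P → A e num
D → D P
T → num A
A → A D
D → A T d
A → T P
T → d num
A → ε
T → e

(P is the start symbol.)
{ 'A' }

A non-terminal is nullable if it can derive ε (the empty string): either it has an ε-production, or it has a production whose right-hand side consists entirely of nullable non-terminals.

ε-productions: A → ε
So A is immediately nullable.
No further non-terminal can be added: every production for the remaining non-terminals contains a terminal or a non-nullable non-terminal.
Nullable = { 'A' }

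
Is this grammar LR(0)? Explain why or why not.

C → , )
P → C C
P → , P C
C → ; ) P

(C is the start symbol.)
A grammar is LR(0) if no state in the canonical LR(0) collection has:
  - both a shift item (dot before a terminal) and a complete item (shift-reduce conflict), or
  - two or more complete items (reduce-reduce conflict; the accept item [C' → C .] counts as a complete item here).

Augment with C' → C and build the canonical LR(0) collection (I0 = CLOSURE({[C' → . C]}), then GOTO on every symbol after a dot until no new states appear). It has 12 states:
  I0: { [C → . , )], [C → . ; ) P], [C' → . C] }  — shift
  I1: { [C → , . )] }  — shift
  I2: { [C → ; . ) P] }  — shift
  I3: { [C' → C .] }  — accept
  I4: { [C → . , )], [C → . ; ) P], [C → ; ) . P], [P → . , P C], [P → . C C] }  — shift
  I5: { [C → , . )], [C → . , )], [C → . ; ) P], [P → , . P C], [P → . , P C], [P → . C C] }  — shift
  I6: { [C → . , )], [C → . ; ) P], [P → C . C] }  — shift
  I7: { [C → ; ) P .] }  — reduce
  I8: { [P → C C .] }  — reduce
  I9: { [C → , ) .] }  — reduce
  I10: { [C → . , )], [C → . ; ) P], [P → , P . C] }  — shift
  I11: { [P → , P C .] }  — reduce

Every state is either a pure shift/goto state or contains exactly one complete item and nothing to shift — no conflicts. The grammar is LR(0).

Answer: Yes, the grammar is LR(0)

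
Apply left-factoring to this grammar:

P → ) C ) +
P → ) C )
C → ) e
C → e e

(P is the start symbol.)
P → ) C ) P'
P' → +
P' → ε
C → ) e
C → e e

Left-factoring transforms A → αβ₁ | αβ₂ into A → αA' and A' → β₁ | β₂
(α is the longest common prefix among the alternatives). Repeat until
no nonterminal has two alternatives with a common prefix.

Round 1: P has alternatives sharing prefix ') C )'. Introduce P': P → ) C ) P'
  Add: P' → +
  Add: P' → ε

No remaining common prefixes — done.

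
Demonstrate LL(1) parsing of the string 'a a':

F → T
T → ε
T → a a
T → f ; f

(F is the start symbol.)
Stack is shown with the top on the left.

Stack  Input  Action
--------------------
F $    a a $  output F → T
T $    a a $  output T → a a
a a $  a a $  match 'a'
a $    a $    match 'a'
$      $      accept

The string is accepted.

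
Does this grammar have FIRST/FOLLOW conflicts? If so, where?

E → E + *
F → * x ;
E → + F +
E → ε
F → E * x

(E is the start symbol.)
Yes. E → E '+' '*' with FOLLOW(E) on { '+' }; E → '+' F '+' with FOLLOW(E) on { '+' }

Nullable non-terminals: E.
FIRST sets used below: FIRST(E) = { '+', ε }

E: nullable alternative(s) E → ε; FOLLOW(E) = { $, '*', '+' }
  E → E + *: FIRST \ {ε} = { '+' } — overlaps FOLLOW(E) on { '+' }: CONFLICT
  E → + F +: FIRST \ {ε} = { '+' } — overlaps FOLLOW(E) on { '+' }: CONFLICT
  E → ε: FIRST \ {ε} = { } — this is the only nullable alternative, skip

F has no nullable alternative, so no FIRST/FOLLOW check is needed there.

So the grammar has 2 FIRST/FOLLOW conflicts (marked CONFLICT above).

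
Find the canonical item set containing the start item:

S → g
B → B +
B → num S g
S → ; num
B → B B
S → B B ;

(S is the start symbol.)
{ [B → . B +], [B → . B B], [B → . num S g], [S → . ; num], [S → . B B ;], [S → . g], [S' → . S] }

First, augment the grammar with S' → S
I₀ = CLOSURE({ [S' → . S] }):
  [S' → . S] has the dot before S: add [S → . g], [S → . ; num], [S → . B B ;]
  [S → . B B ;] has the dot before B: add [B → . B +], [B → . num S g], [B → . B B]
No further items can be added.

I₀ = { [B → . B +], [B → . B B], [B → . num S g], [S → . ; num], [S → . B B ;], [S → . g], [S' → . S] }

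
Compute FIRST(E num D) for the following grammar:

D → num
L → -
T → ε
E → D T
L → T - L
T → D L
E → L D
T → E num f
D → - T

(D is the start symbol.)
FIRST sets of the non-terminals involved (from the grammar, by fixed-point iteration):
  FIRST(E) = { '-', 'num' }

To compute FIRST(E num D), process the symbols left to right:
Symbol E is a non-terminal. Add FIRST(E) \ {ε} = { '-', 'num' }
E is not nullable (ε ∉ FIRST(E)), so stop here.
FIRST(E num D) = { '-', 'num' }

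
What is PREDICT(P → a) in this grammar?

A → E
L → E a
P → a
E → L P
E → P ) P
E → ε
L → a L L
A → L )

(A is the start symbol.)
{ 'a' }

PREDICT(P → a) = (FIRST(RHS) \ {ε}) ∪ (FOLLOW(P) if ε ∈ FIRST(RHS), i.e. RHS ⇒* ε)
FIRST(a) = { 'a' }
ε ∉ FIRST(a), so FOLLOW(P) is not added.
PREDICT(P → a) = { 'a' }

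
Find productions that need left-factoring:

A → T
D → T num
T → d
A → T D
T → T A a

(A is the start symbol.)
Yes, A has productions with common prefix 'T'

Left-factoring is needed when two productions for the same non-terminal
share a common prefix on the right-hand side.

Productions for A:
  A → T
  A → T D
Productions for T:
  T → d
  T → T A a

Found common prefix 'T' in productions for A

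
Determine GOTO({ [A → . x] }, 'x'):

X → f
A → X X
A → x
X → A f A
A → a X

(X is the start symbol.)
GOTO(I, 'x') = CLOSURE({ [A → αX.β] : [A → α.Xβ] ∈ I, X = 'x' })

Items with dot before 'x', with the dot advanced:
  [A → . x] → [A → x .]
Closure adds nothing (no advanced item has the dot before a non-terminal).

GOTO = { [A → x .] }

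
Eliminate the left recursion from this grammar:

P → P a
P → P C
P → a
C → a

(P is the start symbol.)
P → a P'
P' → a P'
P' → C P'
P' → ε
C → a

P is directly left-recursive. The standard transformation for
  A → A α₁ | ... | A α_m | β₁ | ... | β_n
is
  A  → β₁ A' | ... | β_n A'
  A' → α₁ A' | ... | α_m A' | ε

P → a becomes P → a P'
P → P a becomes P' → a P'
P → P C becomes P' → C P'
Add P' → ε

Productions for other non-terminals are unchanged:
  C → a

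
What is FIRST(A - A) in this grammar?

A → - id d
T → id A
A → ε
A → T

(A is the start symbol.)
FIRST sets of the non-terminals involved (from the grammar, by fixed-point iteration):
  FIRST(A) = { '-', 'id', ε }

To compute FIRST(A - A), process the symbols left to right:
Symbol A is a non-terminal. Add FIRST(A) \ {ε} = { '-', 'id' }
A is nullable (ε ∈ FIRST(A)), continue to the next symbol.
Symbol - is a terminal. Add '-' and stop.
FIRST(A - A) = { '-', 'id' }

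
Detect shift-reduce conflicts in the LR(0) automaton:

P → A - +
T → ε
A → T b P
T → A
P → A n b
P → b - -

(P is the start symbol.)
Yes — I0: [T → .] vs [P → . b - -]; I1: [T → A .] vs [P → A . - +]; I7: [T → .] vs [P → . b - -]

Augment with P' → P and build the canonical LR(0) collection (I0 = CLOSURE({[P' → . P]}), then GOTO on every symbol after a dot until no new states appear). It has 13 states:
  I0: { [A → . T b P], [P → . A - +], [P → . A n b], [P → . b - -], [P' → . P], [T → . A], [T → .] }  — shift, reduce
  I1: { [P → A . - +], [P → A . n b], [T → A .] }  — shift, reduce
  I2: { [P' → P .] }  — accept
  I3: { [A → T . b P] }  — shift
  I4: { [P → b . - -] }  — shift
  I5: { [P → b - . -] }  — shift
  I6: { [P → b - - .] }  — reduce
  I7: { [A → . T b P], [A → T b . P], [P → . A - +], [P → . A n b], [P → . b - -], [T → . A], [T → .] }  — shift, reduce
  I8: { [A → T b P .] }  — reduce
  I9: { [P → A - . +] }  — shift
  I10: { [P → A n . b] }  — shift
  I11: { [P → A n b .] }  — reduce
  I12: { [P → A - + .] }  — reduce

I0 contains reduce item [T → .] and shift item [P → . b - -] — shift-reduce conflict.
I1 contains reduce item [T → A .] and shift items [P → A . - +], [P → A . n b] — shift-reduce conflict.
I7 contains reduce item [T → .] and shift item [P → . b - -] — shift-reduce conflict.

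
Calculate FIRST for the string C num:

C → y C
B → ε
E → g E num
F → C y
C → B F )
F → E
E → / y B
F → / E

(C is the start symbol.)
{ '/', 'g', 'y' }

FIRST sets of the non-terminals involved (from the grammar, by fixed-point iteration):
  FIRST(C) = { '/', 'g', 'y' }

To compute FIRST(C num), process the symbols left to right:
Symbol C is a non-terminal. Add FIRST(C) \ {ε} = { '/', 'g', 'y' }
C is not nullable (ε ∉ FIRST(C)), so stop here.
FIRST(C num) = { '/', 'g', 'y' }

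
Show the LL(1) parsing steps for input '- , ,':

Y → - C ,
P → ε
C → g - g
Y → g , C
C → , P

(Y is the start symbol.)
Stack is shown with the top on the left.

Stack    Input    Action
------------------------
Y $      - , , $  output Y → - C ,
- C , $  - , , $  match '-'
C , $    , , $    output C → , P
, P , $  , , $    match ','
P , $    , $      output P → ε
, $      , $      match ','
$        $        accept

The string is accepted.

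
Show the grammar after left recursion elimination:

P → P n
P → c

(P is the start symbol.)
P → c P'
P' → n P'
P' → ε

P is directly left-recursive. The standard transformation for
  A → A α₁ | ... | A α_m | β₁ | ... | β_n
is
  A  → β₁ A' | ... | β_n A'
  A' → α₁ A' | ... | α_m A' | ε

P → c becomes P → c P'
P → P n becomes P' → n P'
Add P' → ε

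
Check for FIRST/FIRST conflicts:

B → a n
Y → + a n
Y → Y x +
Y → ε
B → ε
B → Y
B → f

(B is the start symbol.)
Yes. B → ε / B → Y on { ε }; Y → '+' a n / Y → Y x '+' on { '+' }

A FIRST/FIRST conflict occurs when two productions N → α and N → β for the same non-terminal have FIRST(α) ∩ FIRST(β) ≠ ∅ (with ε ∈ FIRST of a nullable right-hand side, so two nullable alternatives also conflict).

FIRST sets of the non-terminals at (or reachable through a nullable prefix from) the front of some alternative:
  FIRST(Y) = { '+', 'x', ε }

Productions for B:
  B → a n: FIRST = { 'a' }
  B → ε: FIRST = { ε }
  B → Y: FIRST = { '+', 'x', ε }
  B → f: FIRST = { 'f' }
Productions for Y:
  Y → + a n: FIRST = { '+' }
  Y → Y x +: FIRST = { '+', 'x' }
  Y → ε: FIRST = { ε }

Conflict for B: B → ε and B → Y
  Overlap: { ε }
Conflict for Y: Y → + a n and Y → Y x +
  Overlap: { '+' }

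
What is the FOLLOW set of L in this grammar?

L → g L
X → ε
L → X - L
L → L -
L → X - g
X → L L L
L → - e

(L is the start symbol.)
To compute FOLLOW(L), find every occurrence of L on a right-hand side N → α L β: add FIRST(β) \ {ε}, and if β is empty or nullable also add FOLLOW(N). Iterate to a fixed point.

L is the start symbol, so $ ∈ FOLLOW(L).
In L → g L: L is at the end; this adds FOLLOW(L) to itself — nothing new
In L → X - L: L is at the end; this adds FOLLOW(L) to itself — nothing new
In L → L -: L is followed by '-', add FIRST('-') \ {ε} = { '-' }
In X → L L L: L is followed by L L, add FIRST(L L) \ {ε} = { '-', 'g' }
In X → L L L: L is followed by L, add FIRST(L) \ {ε} = { '-', 'g' }
In X → L L L: L is at the end, add FOLLOW(X)

The FOLLOW sets referred to above (computed the same way, to a fixed point):
  FOLLOW(X) = { '-' }

Taking the union: FOLLOW(L) = { $, '-', 'g' }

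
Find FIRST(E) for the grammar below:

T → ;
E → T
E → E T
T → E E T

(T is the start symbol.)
To compute FIRST(E), examine every production with E on the left-hand side, reading each right-hand side left to right until a non-nullable symbol is reached.

FIRST sets of the other non-terminals involved (by the same procedure, iterated to a fixed point):
  FIRST(T) = { ';' }

From E → T:
  - T is a non-terminal: add FIRST(T) \ {ε} = { ';' }
    T is not nullable, so stop
From E → E T:
  - E is the symbol being defined: contributes nothing new
    E is not nullable, so stop

Collecting: FIRST(E) = { ';' }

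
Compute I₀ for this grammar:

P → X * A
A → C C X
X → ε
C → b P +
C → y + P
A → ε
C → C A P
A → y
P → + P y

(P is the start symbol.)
{ [P → . + P y], [P → . X * A], [P' → . P], [X → .] }

First, augment the grammar with P' → P
I₀ = CLOSURE({ [P' → . P] }):
  [P' → . P] has the dot before P: add [P → . X * A], [P → . + P y]
  [P → . X * A] has the dot before X: add [X → .]
No further items can be added.

I₀ = { [P → . + P y], [P → . X * A], [P' → . P], [X → .] }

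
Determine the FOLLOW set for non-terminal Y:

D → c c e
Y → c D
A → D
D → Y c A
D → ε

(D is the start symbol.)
{ 'c' }

To compute FOLLOW(Y), find every occurrence of Y on a right-hand side N → α Y β: add FIRST(β) \ {ε}, and if β is empty or nullable also add FOLLOW(N). Iterate to a fixed point.

In D → Y c A: Y is followed by c A, add FIRST(c A) \ {ε} = { 'c' }

Taking the union: FOLLOW(Y) = { 'c' }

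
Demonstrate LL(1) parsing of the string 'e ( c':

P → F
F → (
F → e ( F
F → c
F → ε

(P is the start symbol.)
LL(1) parsing maintains a stack (initially the start symbol over $) and the input. At each step: if the stack top is a terminal, match it against the current input token; if it is a non-terminal N, replace it with the RHS of M[N, lookahead] (the unique production whose predict set contains the lookahead).

Stack is shown with the top on the left.

Stack    Input    Action
------------------------
P $      e ( c $  output P → F
F $      e ( c $  output F → e ( F
e ( F $  e ( c $  match 'e'
( F $    ( c $    match '('
F $      c $      output F → c
c $      c $      match 'c'
$        $        accept

The string is accepted.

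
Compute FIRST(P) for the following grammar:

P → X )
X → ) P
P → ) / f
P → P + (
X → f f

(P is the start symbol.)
{ ')', 'f' }

FIRST sets of the other non-terminals involved (by the same procedure, iterated to a fixed point):
  FIRST(X) = { ')', 'f' }

From P → X ):
  - X is a non-terminal: add FIRST(X) \ {ε} = { ')', 'f' }
    X is not nullable, so stop
From P → ) / f:
  - ')' is a terminal: add ')' and stop
From P → P + (:
  - P is the symbol being defined: contributes nothing new
    P is not nullable, so stop

Collecting: FIRST(P) = { ')', 'f' }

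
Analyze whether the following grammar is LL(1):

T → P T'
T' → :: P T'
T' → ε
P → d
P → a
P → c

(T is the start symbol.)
Relevant sets:
  FOLLOW(T') = { $ }

For T':
  PREDICT(T' → :: P T') = { '::' }
  PREDICT(T' → ε) = { $ }
For P:
  PREDICT(P → d) = { 'd' }
  PREDICT(P → a) = { 'a' }
  PREDICT(P → c) = { 'c' }
T has a single production, so nothing to check there.

All predict sets are disjoint. The grammar IS LL(1).

Answer: Yes, the grammar is LL(1).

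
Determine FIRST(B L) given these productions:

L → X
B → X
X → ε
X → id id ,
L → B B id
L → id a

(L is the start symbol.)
FIRST sets of the non-terminals involved (from the grammar, by fixed-point iteration):
  FIRST(B) = { 'id', ε }
  FIRST(L) = { 'id', ε }

To compute FIRST(B L), process the symbols left to right:
Symbol B is a non-terminal. Add FIRST(B) \ {ε} = { 'id' }
B is nullable (ε ∈ FIRST(B)), continue to the next symbol.
Symbol L is a non-terminal. Add FIRST(L) \ {ε} = { 'id' }
L is nullable (ε ∈ FIRST(L)), continue to the next symbol.
All symbols are nullable, so ε is in the result.
FIRST(B L) = { 'id', ε }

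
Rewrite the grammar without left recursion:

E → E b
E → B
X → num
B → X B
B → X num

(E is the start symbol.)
E → B E'
E' → b E'
E' → ε
X → num
B → X B
B → X num

E is directly left-recursive. The standard transformation for
  A → A α₁ | ... | A α_m | β₁ | ... | β_n
is
  A  → β₁ A' | ... | β_n A'
  A' → α₁ A' | ... | α_m A' | ε

E → B becomes E → B E'
E → E b becomes E' → b E'
Add E' → ε

Productions for other non-terminals are unchanged:
  X → num
  B → X B
  B → X num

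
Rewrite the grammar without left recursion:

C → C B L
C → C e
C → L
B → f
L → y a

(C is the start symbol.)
C is directly left-recursive. The standard transformation for
  A → A α₁ | ... | A α_m | β₁ | ... | β_n
is
  A  → β₁ A' | ... | β_n A'
  A' → α₁ A' | ... | α_m A' | ε

C → L becomes C → L C'
C → C B L becomes C' → B L C'
C → C e becomes C' → e C'
Add C' → ε

Productions for other non-terminals are unchanged:
  B → f
  L → y a

Resulting grammar:
C → L C'
C' → B L C'
C' → e C'
C' → ε
B → f
L → y a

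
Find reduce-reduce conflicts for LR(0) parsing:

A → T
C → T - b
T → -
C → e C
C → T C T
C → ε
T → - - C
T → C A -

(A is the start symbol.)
Yes — I4: [A → T .] vs [C → .]; I6: [C → .] vs [C → e C .]; I11: [A → T .] vs [C → .]; I15: [C → .] vs [T → - - C .]

Augment with A' → A and build the canonical LR(0) collection (I0 = CLOSURE({[A' → . A]}), then GOTO on every symbol after a dot until no new states appear). It has 16 states:
  I0: { [A → . T], [A' → . A], [C → . T - b], [C → . T C T], [C → . e C], [C → .], [T → . - - C], [T → . -], [T → . C A -] }  — shift, reduce
  I1: { [T → - . - C], [T → - .] }  — shift, reduce
  I2: { [A' → A .] }  — accept
  I3: { [A → . T], [C → . T - b], [C → . T C T], [C → . e C], [C → .], [T → . - - C], [T → . -], [T → . C A -], [T → C . A -] }  — shift, reduce
  I4: { [A → T .], [C → . T - b], [C → . T C T], [C → . e C], [C → .], [C → T . - b], [C → T . C T], [T → . - - C], [T → . -], [T → . C A -] }  — shift, 2 reduces
  I5: { [C → . T - b], [C → . T C T], [C → . e C], [C → .], [C → e . C], [T → . - - C], [T → . -], [T → . C A -] }  — shift, reduce
  I6: { [A → . T], [C → . T - b], [C → . T C T], [C → . e C], [C → .], [C → e C .], [T → . - - C], [T → . -], [T → . C A -], [T → C . A -] }  — shift, 2 reduces
  I7: { [C → . T - b], [C → . T C T], [C → . e C], [C → .], [C → T . - b], [C → T . C T], [T → . - - C], [T → . -], [T → . C A -] }  — shift, reduce
  I8: { [C → T - . b], [T → - . - C], [T → - .] }  — shift, reduce
  I9: { [A → . T], [C → . T - b], [C → . T C T], [C → . e C], [C → .], [C → T C . T], [T → . - - C], [T → . -], [T → . C A -], [T → C . A -] }  — shift, reduce
  I10: { [T → C A . -] }  — shift
  I11: { [A → T .], [C → . T - b], [C → . T C T], [C → . e C], [C → .], [C → T . - b], [C → T . C T], [C → T C T .], [T → . - - C], [T → . -], [T → . C A -] }  — shift, 3 reduces
  I12: { [T → C A - .] }  — reduce
  I13: { [C → . T - b], [C → . T C T], [C → . e C], [C → .], [T → - - . C], [T → . - - C], [T → . -], [T → . C A -] }  — shift, reduce
  I14: { [C → T - b .] }  — reduce
  I15: { [A → . T], [C → . T - b], [C → . T C T], [C → . e C], [C → .], [T → - - C .], [T → . - - C], [T → . -], [T → . C A -], [T → C . A -] }  — shift, 2 reduces

I4 contains complete items [A → T .], [C → .] — reduce-reduce conflict.
I6 contains complete items [C → .], [C → e C .] — reduce-reduce conflict.
I11 contains complete items [A → T .], [C → .], [C → T C T .] — reduce-reduce conflict.
I15 contains complete items [C → .], [T → - - C .] — reduce-reduce conflict.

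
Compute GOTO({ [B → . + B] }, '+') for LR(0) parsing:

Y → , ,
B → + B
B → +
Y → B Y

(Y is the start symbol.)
GOTO(I, '+') = CLOSURE({ [A → αX.β] : [A → α.Xβ] ∈ I, X = '+' })

Items with dot before '+', with the dot advanced:
  [B → . + B] → [B → + . B]
Closure of the advanced items:
  [B → + . B] has the dot before B: add [B → . + B], [B → . +]

GOTO = { [B → + . B], [B → . + B], [B → . +] }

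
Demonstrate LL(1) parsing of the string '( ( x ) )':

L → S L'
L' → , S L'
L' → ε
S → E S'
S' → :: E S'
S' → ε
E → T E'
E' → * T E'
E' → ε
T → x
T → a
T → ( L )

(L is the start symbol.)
LL(1) parsing maintains a stack (initially the start symbol over $) and the input. At each step: if the stack top is a terminal, match it against the current input token; if it is a non-terminal N, replace it with the RHS of M[N, lookahead] (the unique production whose predict set contains the lookahead).

Stack is shown with the top on the left.

Stack                               Input        Action
-------------------------------------------------------
L $                                 ( ( x ) ) $  output L → S L'
S L' $                              ( ( x ) ) $  output S → E S'
E S' L' $                           ( ( x ) ) $  output E → T E'
T E' S' L' $                        ( ( x ) ) $  output T → ( L )
( L ) E' S' L' $                    ( ( x ) ) $  match '('
L ) E' S' L' $                      ( x ) ) $    output L → S L'
S L' ) E' S' L' $                   ( x ) ) $    output S → E S'
E S' L' ) E' S' L' $                ( x ) ) $    output E → T E'
T E' S' L' ) E' S' L' $             ( x ) ) $    output T → ( L )
( L ) E' S' L' ) E' S' L' $         ( x ) ) $    match '('
L ) E' S' L' ) E' S' L' $           x ) ) $      output L → S L'
S L' ) E' S' L' ) E' S' L' $        x ) ) $      output S → E S'
E S' L' ) E' S' L' ) E' S' L' $     x ) ) $      output E → T E'
T E' S' L' ) E' S' L' ) E' S' L' $  x ) ) $      output T → x
x E' S' L' ) E' S' L' ) E' S' L' $  x ) ) $      match 'x'
E' S' L' ) E' S' L' ) E' S' L' $    ) ) $        output E' → ε
S' L' ) E' S' L' ) E' S' L' $       ) ) $        output S' → ε
L' ) E' S' L' ) E' S' L' $          ) ) $        output L' → ε
) E' S' L' ) E' S' L' $             ) ) $        match ')'
E' S' L' ) E' S' L' $               ) $          output E' → ε
S' L' ) E' S' L' $                  ) $          output S' → ε
L' ) E' S' L' $                     ) $          output L' → ε
) E' S' L' $                        ) $          match ')'
E' S' L' $                          $            output E' → ε
S' L' $                             $            output S' → ε
L' $                                $            output L' → ε
$                                   $            accept

The string is accepted.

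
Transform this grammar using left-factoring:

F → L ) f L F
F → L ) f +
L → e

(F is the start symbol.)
F → L ) f F'
F' → L F
F' → +
L → e

Left-factoring transforms A → αβ₁ | αβ₂ into A → αA' and A' → β₁ | β₂
(α is the longest common prefix among the alternatives). Repeat until
no nonterminal has two alternatives with a common prefix.

Round 1: F has alternatives sharing prefix 'L ) f'. Introduce F': F → L ) f F'
  Add: F' → L F
  Add: F' → +

No remaining common prefixes — done.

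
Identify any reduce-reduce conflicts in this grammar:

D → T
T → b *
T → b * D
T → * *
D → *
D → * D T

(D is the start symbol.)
Yes — I7: [D → * .] vs [T → * * .]

Augment with D' → D and build the canonical LR(0) collection (I0 = CLOSURE({[D' → . D]}), then GOTO on every symbol after a dot until no new states appear). It has 12 states:
  I0: { [D → . * D T], [D → . *], [D → . T], [D' → . D], [T → . * *], [T → . b * D], [T → . b *] }  — shift
  I1: { [D → * . D T], [D → * .], [D → . * D T], [D → . *], [D → . T], [T → * . *], [T → . * *], [T → . b * D], [T → . b *] }  — shift, reduce
  I2: { [D' → D .] }  — accept
  I3: { [D → T .] }  — reduce
  I4: { [T → b . * D], [T → b . *] }  — shift
  I5: { [D → . * D T], [D → . *], [D → . T], [T → . * *], [T → . b * D], [T → . b *], [T → b * . D], [T → b * .] }  — shift, reduce
  I6: { [T → b * D .] }  — reduce
  I7: { [D → * . D T], [D → * .], [D → . * D T], [D → . *], [D → . T], [T → * * .], [T → * . *], [T → . * *], [T → . b * D], [T → . b *] }  — shift, 2 reduces
  I8: { [D → * D . T], [T → . * *], [T → . b * D], [T → . b *] }  — shift
  I9: { [T → * . *] }  — shift
  I10: { [D → * D T .] }  — reduce
  I11: { [T → * * .] }  — reduce

I7 contains complete items [D → * .], [T → * * .] — reduce-reduce conflict.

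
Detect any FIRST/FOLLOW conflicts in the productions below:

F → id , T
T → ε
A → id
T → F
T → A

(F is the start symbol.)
A FIRST/FOLLOW conflict occurs when a non-terminal N has a nullable alternative N → β (β ⇒* ε) and another alternative N → α with FIRST(α) ∩ FOLLOW(N) ≠ ∅: on such a lookahead the parser cannot decide between expanding α and letting N vanish via β.

Nullable non-terminals: T.
FIRST sets used below: FIRST(F) = { 'id' }, FIRST(A) = { 'id' }

T: nullable alternative(s) T → ε; FOLLOW(T) = { $ }
  T → ε: FIRST \ {ε} = { } — this is the only nullable alternative, skip
  T → F: FIRST \ {ε} = { 'id' } — disjoint from FOLLOW(T)
  T → A: FIRST \ {ε} = { 'id' } — disjoint from FOLLOW(T)

A, F have no nullable alternative, so no FIRST/FOLLOW check is needed there.

No FIRST/FOLLOW conflicts found.

Answer: No FIRST/FOLLOW conflicts.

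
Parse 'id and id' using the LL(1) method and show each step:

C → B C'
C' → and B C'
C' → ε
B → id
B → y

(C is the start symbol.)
LL(1) parsing maintains a stack (initially the start symbol over $) and the input. At each step: if the stack top is a terminal, match it against the current input token; if it is a non-terminal N, replace it with the RHS of M[N, lookahead] (the unique production whose predict set contains the lookahead).

Stack is shown with the top on the left.

Stack       Input        Action
-------------------------------
C $         id and id $  output C → B C'
B C' $      id and id $  output B → id
id C' $     id and id $  match 'id'
C' $        and id $     output C' → and B C'
and B C' $  and id $     match 'and'
B C' $      id $         output B → id
id C' $     id $         match 'id'
C' $        $            output C' → ε
$           $            accept

The string is accepted.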